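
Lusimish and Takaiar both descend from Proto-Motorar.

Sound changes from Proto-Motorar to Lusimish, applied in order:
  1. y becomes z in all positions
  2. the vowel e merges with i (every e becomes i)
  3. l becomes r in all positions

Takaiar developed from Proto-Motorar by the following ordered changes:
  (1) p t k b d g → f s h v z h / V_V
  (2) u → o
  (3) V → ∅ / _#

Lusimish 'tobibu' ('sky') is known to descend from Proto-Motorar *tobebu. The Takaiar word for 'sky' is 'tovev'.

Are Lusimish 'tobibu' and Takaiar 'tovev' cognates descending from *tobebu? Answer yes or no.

Derive the expected Takaiar reflex of *tobebu:
Takaiar: *tobebu > tovevu > tovevo > tovev  (by intervocalic lenition, vowel merger, apocope)
Takaiar 'tovev' matches the regular reflex exactly, so the pair is cognate.

yes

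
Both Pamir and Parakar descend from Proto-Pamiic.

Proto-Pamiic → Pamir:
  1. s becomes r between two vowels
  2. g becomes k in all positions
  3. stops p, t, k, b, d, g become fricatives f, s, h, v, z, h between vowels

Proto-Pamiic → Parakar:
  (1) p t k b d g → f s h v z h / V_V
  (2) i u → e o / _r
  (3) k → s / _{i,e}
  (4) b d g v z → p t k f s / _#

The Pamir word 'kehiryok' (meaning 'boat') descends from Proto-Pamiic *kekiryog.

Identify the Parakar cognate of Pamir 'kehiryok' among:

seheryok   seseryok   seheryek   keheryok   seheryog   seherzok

Parakar: start from *kekiryog.
  rule 1 (intervocalic lenition): kekiryog → kehiryog
  rule 2 (pre-rhotic lowering): kehiryog → keheryog
  rule 3 (palatalisation): keheryog → seheryog
  rule 4 (final devoicing): seheryog → seheryok
  ⇒ Parakar seheryok
The other candidates each miss or misapply at least one Parakar change.

seheryok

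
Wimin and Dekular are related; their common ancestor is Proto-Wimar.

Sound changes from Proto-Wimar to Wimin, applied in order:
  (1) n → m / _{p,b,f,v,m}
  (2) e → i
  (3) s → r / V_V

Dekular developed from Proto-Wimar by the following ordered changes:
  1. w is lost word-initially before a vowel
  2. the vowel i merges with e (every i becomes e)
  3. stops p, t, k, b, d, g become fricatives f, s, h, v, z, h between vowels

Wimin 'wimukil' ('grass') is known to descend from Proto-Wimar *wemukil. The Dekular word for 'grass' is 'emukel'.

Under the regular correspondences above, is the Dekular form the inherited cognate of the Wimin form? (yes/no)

no

Derive the expected Dekular reflex of *wemukil:
Dekular: start from *wemukil.
  rule 1 (glide loss): wemukil → emukil
  rule 2 (vowel merger): emukil → emukel
  rule 3 (intervocalic lenition): emukel → emuhel
  ⇒ Dekular emuhel
The regular Dekular reflex would be 'emuhel', but the attested form is 'emukel'. The correspondence is irregular, so they are not cognates (the Dekular form has a different source).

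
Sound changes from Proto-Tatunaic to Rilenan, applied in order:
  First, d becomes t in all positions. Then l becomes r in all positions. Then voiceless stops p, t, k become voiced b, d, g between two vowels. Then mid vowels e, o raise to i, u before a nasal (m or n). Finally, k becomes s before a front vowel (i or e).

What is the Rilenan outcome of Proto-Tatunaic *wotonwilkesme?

Rilenan: start from *wotonwilkesme.
  rule 1: no change — wotonwilkesme
  rule 2 (unconditioned shift): wotonwilkesme → wotonwirkesme
  rule 3 (intervocalic voicing): wotonwirkesme → wodonwirkesme
  rule 4 (pre-nasal raising): wodonwirkesme → wodunwirkesme
  rule 5 (palatalisation): wodunwirkesme → wodunwirsesme
  ⇒ Rilenan wodunwirsesme

wodunwirsesme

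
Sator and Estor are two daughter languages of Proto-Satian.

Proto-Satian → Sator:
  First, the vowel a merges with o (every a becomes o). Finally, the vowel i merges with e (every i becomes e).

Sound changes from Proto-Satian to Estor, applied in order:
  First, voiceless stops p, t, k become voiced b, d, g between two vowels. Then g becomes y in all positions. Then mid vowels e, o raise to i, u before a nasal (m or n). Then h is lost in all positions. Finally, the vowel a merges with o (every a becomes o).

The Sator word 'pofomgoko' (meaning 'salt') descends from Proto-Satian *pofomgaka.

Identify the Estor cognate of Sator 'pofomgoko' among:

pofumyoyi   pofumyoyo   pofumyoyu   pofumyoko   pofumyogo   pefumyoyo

Estor: *pofomgaka
  pofomgaka → pofomgaga   [intervocalic voicing]
  pofomgaga → pofomyaya   [unconditioned shift]
  pofomyaya → pofumyaya   [pre-nasal raising]
  pofumyaya (rule 4 does not apply)
  pofumyaya → pofumyoyo   [vowel merger]
  giving Estor pofumyoyo.
Among the options, 'pofumyoyo' alone shows every Estor change applied in order.

pofumyoyo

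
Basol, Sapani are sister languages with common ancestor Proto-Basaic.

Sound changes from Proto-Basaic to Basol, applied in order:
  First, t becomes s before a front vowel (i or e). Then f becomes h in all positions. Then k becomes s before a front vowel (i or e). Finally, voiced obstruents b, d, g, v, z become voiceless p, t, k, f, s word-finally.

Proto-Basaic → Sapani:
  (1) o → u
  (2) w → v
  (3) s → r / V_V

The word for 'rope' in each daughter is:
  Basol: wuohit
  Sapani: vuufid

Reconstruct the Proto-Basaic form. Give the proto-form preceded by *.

Position 1: Basol has w, Sapani has v. Basol preserves w here (none of its changes turn any other segment into w), so the proto-segment is *w.
Position 4: Basol has h, Sapani has f. Sapani preserves f here (none of its changes turn any other segment into f), so the proto-segment is *f.
This points to *wuofid. Verify forward in each daughter:
Basol: *wuofid
  wuofid (rule 1 does not apply)
  wuofid → wuohid   [unconditioned shift]
  wuohid (rule 3 does not apply)
  wuohid → wuohit   [final devoicing]
  giving Basol wuohit.
Sapani: start from *wuofid.
  rule 1 (vowel merger): wuofid → wuufid
  rule 2 (unconditioned shift): wuufid → vuufid
  rule 3: no change — vuufid
  ⇒ Sapani vuufid
Only *wuofid yields all of Basol wuohit, Sapani vuufid.

*wuofid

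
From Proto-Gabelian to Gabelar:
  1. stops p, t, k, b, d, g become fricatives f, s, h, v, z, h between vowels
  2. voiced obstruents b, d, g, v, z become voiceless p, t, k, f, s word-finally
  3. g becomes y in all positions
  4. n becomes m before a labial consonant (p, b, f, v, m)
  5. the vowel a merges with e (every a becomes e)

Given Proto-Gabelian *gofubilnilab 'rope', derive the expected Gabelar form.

yofuvilnilep

Gabelar: *gofubilnilab > gofuvilnilab > gofuvilnilap > yofuvilnilap > yofuvilnilep  (by intervocalic lenition, final devoicing, unconditioned shift, vowel merger)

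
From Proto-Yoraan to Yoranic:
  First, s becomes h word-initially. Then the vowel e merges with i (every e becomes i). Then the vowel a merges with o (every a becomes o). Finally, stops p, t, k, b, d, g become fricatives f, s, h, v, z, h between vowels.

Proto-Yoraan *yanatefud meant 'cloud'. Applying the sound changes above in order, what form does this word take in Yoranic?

Yoranic: *yanatefud
  yanatefud (rule 1 does not apply)
  yanatefud → yanatifud   [vowel merger]
  yanatifud → yonotifud   [vowel merger]
  yonotifud → yonosifud   [intervocalic lenition]
  giving Yoranic yonosifud.

yonosifud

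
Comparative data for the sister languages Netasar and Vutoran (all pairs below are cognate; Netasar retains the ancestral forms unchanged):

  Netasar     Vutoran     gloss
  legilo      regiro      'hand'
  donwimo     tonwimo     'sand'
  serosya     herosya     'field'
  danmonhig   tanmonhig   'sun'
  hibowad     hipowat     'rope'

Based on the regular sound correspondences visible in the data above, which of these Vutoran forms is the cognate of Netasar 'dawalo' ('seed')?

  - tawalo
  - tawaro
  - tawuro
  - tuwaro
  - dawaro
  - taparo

tawaro

danmonhig ~ tanmonhig — Netasar d corresponds to Vutoran t word-initially before a back vowel.
legilo ~ regiro — Netasar l corresponds to Vutoran r between vowels (before a back vowel).
Applying these to Netasar 'dawalo':
  dawalo → tawalo   (d→t word-initially before a back vowel)
  tawalo → tawaro   (l→r between vowels (before a back vowel))
So the Vutoran cognate is 'tawaro'.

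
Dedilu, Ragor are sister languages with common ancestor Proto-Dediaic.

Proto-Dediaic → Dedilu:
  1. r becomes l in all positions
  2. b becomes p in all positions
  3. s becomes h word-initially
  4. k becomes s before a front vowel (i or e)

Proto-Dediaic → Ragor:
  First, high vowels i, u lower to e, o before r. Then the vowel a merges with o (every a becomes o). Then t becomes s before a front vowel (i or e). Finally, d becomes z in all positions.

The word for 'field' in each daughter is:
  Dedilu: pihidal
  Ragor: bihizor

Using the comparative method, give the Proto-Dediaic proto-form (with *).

Position 5: Dedilu has d, Ragor has z. Dedilu preserves d here (none of its changes turn any other segment into d), so the proto-segment is *d.
Position 6: Dedilu has a, Ragor has o. Dedilu preserves a here (none of its changes turn any other segment into a), so the proto-segment is *a.
Verify the candidate proto-form against each daughter:
Dedilu: start from *bihidar.
  rule 1 (unconditioned shift): bihidar → bihidal
  rule 2 (unconditioned shift): bihidal → pihidal
  rule 3: no change — pihidal
  rule 4: no change — pihidal
  ⇒ Dedilu pihidal
Ragor: *bihidar > bihidor > bihizor  (by vowel merger, unconditioned shift)
Only *bihidar yields all of Dedilu pihidal, Ragor bihizor.

*bihidar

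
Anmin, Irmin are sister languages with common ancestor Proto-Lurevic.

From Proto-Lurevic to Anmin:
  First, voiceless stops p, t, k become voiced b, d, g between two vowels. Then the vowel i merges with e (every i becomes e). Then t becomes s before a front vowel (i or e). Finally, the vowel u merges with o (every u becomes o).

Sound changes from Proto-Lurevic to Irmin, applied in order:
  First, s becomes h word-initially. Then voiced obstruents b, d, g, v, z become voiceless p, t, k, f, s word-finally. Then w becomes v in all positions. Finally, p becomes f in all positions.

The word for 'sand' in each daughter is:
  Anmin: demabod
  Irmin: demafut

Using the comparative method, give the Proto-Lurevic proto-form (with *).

*demapud

Position 5: Anmin has b, Irmin has f. Taking the neighbouring segments as reconstructed: Anmin b could go back to *p or *b; Irmin f could go back to *p or *f — the one source consistent with every daughter is *p.
Position 7: Anmin has d, Irmin has t. Taking the neighbouring segments as reconstructed: Anmin d can only go back to *d; Irmin t could go back to *t or *d — the one source consistent with every daughter is *d.
This points to *demapud. Verify forward in each daughter:
Anmin: *demapud
  demapud → demabud   [intervocalic voicing]
  demabud (rule 2 does not apply)
  demabud (rule 3 does not apply)
  demabud → demabod   [vowel merger]
  giving Anmin demabod.
Irmin: *demapud
  demapud (rule 1 does not apply)
  demapud → demaput   [final devoicing]
  demaput (rule 3 does not apply)
  demaput → demafut   [unconditioned shift]
  giving Irmin demafut.
No other proto-form is consistent with every reflex, so the reconstruction is *demapud.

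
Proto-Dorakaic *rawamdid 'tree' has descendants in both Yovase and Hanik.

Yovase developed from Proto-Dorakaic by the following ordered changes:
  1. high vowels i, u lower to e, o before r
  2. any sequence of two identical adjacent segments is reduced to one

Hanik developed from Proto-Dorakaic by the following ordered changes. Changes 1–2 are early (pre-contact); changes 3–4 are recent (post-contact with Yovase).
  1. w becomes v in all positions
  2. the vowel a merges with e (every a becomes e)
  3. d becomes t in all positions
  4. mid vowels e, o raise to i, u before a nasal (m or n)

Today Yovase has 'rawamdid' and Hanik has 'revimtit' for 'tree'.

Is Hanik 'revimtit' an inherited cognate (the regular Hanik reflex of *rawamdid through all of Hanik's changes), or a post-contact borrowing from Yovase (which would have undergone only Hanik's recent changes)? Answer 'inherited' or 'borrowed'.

inherited

If inherited, *rawamdid would pass through all of Hanik's changes:
Hanik: start from *rawamdid.
  rule 1 (unconditioned shift): rawamdid → ravamdid
  rule 2 (vowel merger): ravamdid → revemdid
  rule 3 (unconditioned shift): revemdid → revemtit
  rule 4 (pre-nasal raising): revemtit → revimtit
  ⇒ Hanik revimtit
If borrowed from Yovase 'rawamdid' after the early changes, it would undergo only the recent ones:
  rule 3 (unconditioned shift): rawamdid → rawamtit
  rule 4 (pre-nasal raising): no change (rawamtit)
  ⇒ as a loan: rawamtit
Hanik 'revimtit' matches the inherited outcome exactly, so it is an inherited cognate, not a loan.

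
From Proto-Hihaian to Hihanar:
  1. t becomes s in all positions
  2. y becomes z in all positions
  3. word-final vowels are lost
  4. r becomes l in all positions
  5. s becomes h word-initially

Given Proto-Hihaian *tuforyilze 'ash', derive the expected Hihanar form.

hufolzilz

Hihanar: *tuforyilze
  tuforyilze → suforyilze   [unconditioned shift]
  suforyilze → suforzilze   [unconditioned shift]
  suforzilze → suforzilz   [apocope]
  suforzilz → sufolzilz   [unconditioned shift]
  sufolzilz → hufolzilz   [debuccalisation]
  giving Hihanar hufolzilz.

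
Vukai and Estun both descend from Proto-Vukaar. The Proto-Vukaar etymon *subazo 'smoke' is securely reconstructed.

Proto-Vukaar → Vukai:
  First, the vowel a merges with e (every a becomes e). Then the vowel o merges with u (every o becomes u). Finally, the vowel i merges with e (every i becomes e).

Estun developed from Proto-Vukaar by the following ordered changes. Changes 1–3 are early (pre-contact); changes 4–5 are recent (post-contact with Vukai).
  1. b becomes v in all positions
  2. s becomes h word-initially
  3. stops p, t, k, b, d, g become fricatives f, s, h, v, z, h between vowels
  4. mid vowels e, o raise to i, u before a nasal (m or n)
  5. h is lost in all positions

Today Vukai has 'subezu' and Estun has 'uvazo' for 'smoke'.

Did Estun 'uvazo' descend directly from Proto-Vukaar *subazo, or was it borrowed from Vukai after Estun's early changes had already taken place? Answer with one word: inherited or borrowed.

inherited

If inherited, *subazo would pass through all of Estun's changes:
Estun: *subazo
  subazo → suvazo   [unconditioned shift]
  suvazo → huvazo   [debuccalisation]
  huvazo (rule 3 does not apply)
  huvazo (rule 4 does not apply)
  huvazo → uvazo   [h-loss]
  giving Estun uvazo.
If borrowed from Vukai 'subezu' after the early changes, it would undergo only the recent ones:
  rule 4 (pre-nasal raising): no change (subezu)
  rule 5 (h-loss): no change (subezu)
  ⇒ as a loan: subezu
Estun 'uvazo' matches the inherited outcome exactly, so it is an inherited cognate, not a loan.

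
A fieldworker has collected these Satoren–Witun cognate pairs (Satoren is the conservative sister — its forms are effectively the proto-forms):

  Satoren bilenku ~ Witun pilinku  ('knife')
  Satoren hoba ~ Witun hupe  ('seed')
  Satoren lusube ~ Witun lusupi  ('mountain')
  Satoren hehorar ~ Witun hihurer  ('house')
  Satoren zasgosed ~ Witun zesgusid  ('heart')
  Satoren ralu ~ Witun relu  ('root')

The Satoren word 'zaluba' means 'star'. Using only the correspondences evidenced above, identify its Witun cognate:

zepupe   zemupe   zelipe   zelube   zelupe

zelupe

zasgosed ~ zesgusid, ralu ~ relu — Satoren a corresponds to Witun e after a consonant, before a consonant other than r, m, n, p, b, f, v.
hoba ~ hupe — Satoren b corresponds to Witun p between vowels (before a back vowel).
hoba ~ hupe — Satoren a corresponds to Witun e word-finally.
Applying these to Satoren 'zaluba':
  zaluba → zeluba   (a→e after a consonant, before a consonant other than r, m, n, p, b, f, v)
  zeluba → zelupa   (b→p between vowels (before a back vowel))
  zelupa → zelupe   (a→e word-finally)
So the Witun cognate is 'zelupe'.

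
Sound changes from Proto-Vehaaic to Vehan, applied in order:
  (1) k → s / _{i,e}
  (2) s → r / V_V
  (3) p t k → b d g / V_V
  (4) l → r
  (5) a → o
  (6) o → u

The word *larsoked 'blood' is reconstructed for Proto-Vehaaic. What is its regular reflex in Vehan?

Vehan: *larsoked
  larsoked → larsosed   [palatalisation]
  larsosed → larsored   [rhotacism]
  larsored (rule 3 does not apply)
  larsored → rarsored   [unconditioned shift]
  rarsored → rorsored   [vowel merger]
  rorsored → rursured   [vowel merger]
  giving Vehan rursured.

rursured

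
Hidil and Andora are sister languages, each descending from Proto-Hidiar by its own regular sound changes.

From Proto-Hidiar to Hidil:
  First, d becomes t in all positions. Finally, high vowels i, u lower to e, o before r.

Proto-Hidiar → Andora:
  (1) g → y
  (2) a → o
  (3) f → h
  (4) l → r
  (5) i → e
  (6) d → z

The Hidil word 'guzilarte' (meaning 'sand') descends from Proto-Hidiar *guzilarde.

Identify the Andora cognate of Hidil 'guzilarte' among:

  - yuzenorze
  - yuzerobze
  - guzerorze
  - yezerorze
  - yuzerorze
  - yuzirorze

Andora: *guzilarde > yuzilarde > yuzilorde > yuzirorde > yuzerorde > yuzerorze  (by unconditioned shift, vowel merger, unconditioned shift, vowel merger, unconditioned shift)

yuzerorze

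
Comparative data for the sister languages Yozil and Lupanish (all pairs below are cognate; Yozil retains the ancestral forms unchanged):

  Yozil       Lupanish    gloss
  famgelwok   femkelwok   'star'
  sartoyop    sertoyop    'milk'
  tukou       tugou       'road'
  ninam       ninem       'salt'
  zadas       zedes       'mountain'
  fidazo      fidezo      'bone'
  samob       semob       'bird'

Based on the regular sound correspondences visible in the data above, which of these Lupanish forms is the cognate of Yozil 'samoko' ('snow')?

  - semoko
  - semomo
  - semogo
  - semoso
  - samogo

semogo

famgelwok ~ femkelwok, ninam ~ ninem — Yozil a corresponds to Lupanish e after a consonant, before a nasal.
tukou ~ tugou — Yozil k corresponds to Lupanish g between vowels (before a back vowel).
Applying these to Yozil 'samoko':
  samoko → semoko   (a→e after a consonant, before a nasal)
  semoko → semogo   (k→g between vowels (before a back vowel))
So the Lupanish cognate is 'semogo'.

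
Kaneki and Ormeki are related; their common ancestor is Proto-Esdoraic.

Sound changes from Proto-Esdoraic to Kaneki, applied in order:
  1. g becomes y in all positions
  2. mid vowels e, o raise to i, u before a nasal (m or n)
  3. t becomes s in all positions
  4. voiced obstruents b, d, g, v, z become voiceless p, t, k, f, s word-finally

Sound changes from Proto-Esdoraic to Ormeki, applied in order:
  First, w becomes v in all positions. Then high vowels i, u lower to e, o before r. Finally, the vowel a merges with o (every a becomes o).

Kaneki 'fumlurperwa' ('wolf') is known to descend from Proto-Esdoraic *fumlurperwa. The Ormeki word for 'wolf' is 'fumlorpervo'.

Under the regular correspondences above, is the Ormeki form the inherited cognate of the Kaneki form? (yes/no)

Derive the expected Ormeki reflex of *fumlurperwa:
Ormeki: *fumlurperwa
  fumlurperwa → fumlurperva   [unconditioned shift]
  fumlurperva → fumlorperva   [pre-rhotic lowering]
  fumlorperva → fumlorpervo   [vowel merger]
  giving Ormeki fumlorpervo.
Ormeki 'fumlorpervo' matches the regular reflex exactly, so the pair is cognate.

yes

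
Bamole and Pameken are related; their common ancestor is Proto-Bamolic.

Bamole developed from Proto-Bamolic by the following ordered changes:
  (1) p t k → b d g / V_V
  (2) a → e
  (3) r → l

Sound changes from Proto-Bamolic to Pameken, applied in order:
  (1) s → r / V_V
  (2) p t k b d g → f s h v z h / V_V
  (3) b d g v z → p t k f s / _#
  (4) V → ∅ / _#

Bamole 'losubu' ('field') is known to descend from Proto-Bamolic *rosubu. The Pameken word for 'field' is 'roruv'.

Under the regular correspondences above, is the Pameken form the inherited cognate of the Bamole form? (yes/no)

Derive the expected Pameken reflex of *rosubu:
Pameken: start from *rosubu.
  rule 1 (rhotacism): rosubu → rorubu
  rule 2 (intervocalic lenition): rorubu → roruvu
  rule 3: no change — roruvu
  rule 4 (apocope): roruvu → roruv
  ⇒ Pameken roruv
Pameken 'roruv' matches the regular reflex exactly, so the pair is cognate.

yes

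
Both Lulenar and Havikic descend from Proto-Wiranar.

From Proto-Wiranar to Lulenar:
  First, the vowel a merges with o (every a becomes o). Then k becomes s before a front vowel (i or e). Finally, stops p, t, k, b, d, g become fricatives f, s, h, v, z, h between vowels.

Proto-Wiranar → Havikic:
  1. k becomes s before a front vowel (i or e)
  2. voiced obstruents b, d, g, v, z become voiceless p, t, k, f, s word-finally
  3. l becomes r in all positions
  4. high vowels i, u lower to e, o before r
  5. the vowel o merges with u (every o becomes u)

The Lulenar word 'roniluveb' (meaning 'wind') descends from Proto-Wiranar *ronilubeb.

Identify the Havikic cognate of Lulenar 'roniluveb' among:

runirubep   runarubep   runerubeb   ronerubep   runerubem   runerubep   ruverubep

Havikic: *ronilubeb
  ronilubeb (rule 1 does not apply)
  ronilubeb → ronilubep   [final devoicing]
  ronilubep → ronirubep   [unconditioned shift]
  ronirubep → ronerubep   [pre-rhotic lowering]
  ronerubep → runerubep   [vowel merger]
  giving Havikic runerubep.
Only 'runerubep' matches the regular Havikic development of *ronilubeb.

runerubep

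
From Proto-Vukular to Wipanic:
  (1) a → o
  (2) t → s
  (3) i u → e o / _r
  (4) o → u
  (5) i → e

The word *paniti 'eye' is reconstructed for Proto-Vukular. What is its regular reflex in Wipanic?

Wipanic: *paniti > poniti > ponisi > punisi > punese  (by vowel merger, unconditioned shift, vowel merger, vowel merger)

punese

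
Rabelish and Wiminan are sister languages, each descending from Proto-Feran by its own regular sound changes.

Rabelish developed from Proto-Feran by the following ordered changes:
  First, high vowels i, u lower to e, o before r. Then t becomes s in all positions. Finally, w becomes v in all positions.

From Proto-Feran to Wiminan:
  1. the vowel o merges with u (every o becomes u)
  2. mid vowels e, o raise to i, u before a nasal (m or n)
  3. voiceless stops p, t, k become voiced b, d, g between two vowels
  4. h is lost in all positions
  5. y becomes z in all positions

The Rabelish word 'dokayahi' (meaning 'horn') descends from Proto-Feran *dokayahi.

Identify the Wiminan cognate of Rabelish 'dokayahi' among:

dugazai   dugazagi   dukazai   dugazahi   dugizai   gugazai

Wiminan: *dokayahi
  dokayahi → dukayahi   [vowel merger]
  dukayahi (rule 2 does not apply)
  dukayahi → dugayahi   [intervocalic voicing]
  dugayahi → dugayai   [h-loss]
  dugayai → dugazai   [unconditioned shift]
  giving Wiminan dugazai.
Only 'dugazai' matches the regular Wiminan development of *dokayahi.

dugazai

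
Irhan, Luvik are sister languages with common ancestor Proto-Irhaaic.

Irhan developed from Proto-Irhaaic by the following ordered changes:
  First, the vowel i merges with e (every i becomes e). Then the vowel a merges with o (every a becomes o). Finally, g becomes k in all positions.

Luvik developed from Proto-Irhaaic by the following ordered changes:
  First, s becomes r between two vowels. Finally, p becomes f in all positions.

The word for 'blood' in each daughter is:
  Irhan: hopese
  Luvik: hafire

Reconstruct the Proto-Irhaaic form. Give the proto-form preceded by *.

*hapise

Position 5: Irhan has s, Luvik has r. Irhan preserves s here (none of its changes turn any other segment into s), so the proto-segment is *s.
Position 2: Irhan has o, Luvik has a. Luvik preserves a here (none of its changes turn any other segment into a), so the proto-segment is *a.
Verify the candidate proto-form against each daughter:
Irhan: start from *hapise.
  rule 1 (vowel merger): hapise → hapese
  rule 2 (vowel merger): hapese → hopese
  rule 3: no change — hopese
  ⇒ Irhan hopese
Luvik: *hapise
  hapise → hapire   [rhotacism]
  hapire → hafire   [unconditioned shift]
  giving Luvik hafire.
*hapise is the unique common source.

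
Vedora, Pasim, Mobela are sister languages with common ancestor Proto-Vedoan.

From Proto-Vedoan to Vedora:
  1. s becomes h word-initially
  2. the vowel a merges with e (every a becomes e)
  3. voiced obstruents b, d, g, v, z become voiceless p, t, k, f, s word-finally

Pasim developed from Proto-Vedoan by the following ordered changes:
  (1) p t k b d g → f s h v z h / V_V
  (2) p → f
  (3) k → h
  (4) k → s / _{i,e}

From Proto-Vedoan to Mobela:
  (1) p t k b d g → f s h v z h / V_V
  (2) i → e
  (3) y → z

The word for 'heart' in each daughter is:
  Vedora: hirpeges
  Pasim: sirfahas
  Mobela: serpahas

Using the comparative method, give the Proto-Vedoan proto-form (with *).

*sirpagas

Position 4: Vedora has p, Pasim has f, Mobela has p. Mobela preserves p here (none of its changes turn any other segment into p), so the proto-segment is *p.
Position 1: Vedora has h, Pasim has s, Mobela has s. Taking the neighbouring segments as reconstructed: Vedora h could go back to *s or *h; Pasim s can only go back to *s; Mobela s can only go back to *s — the one source consistent with every daughter is *s.
Position 7: Vedora has e, Pasim has a, Mobela has a. Pasim preserves a here (none of its changes turn any other segment into a), so the proto-segment is *a.
Verify the candidate proto-form against each daughter:
Vedora: *sirpagas
  sirpagas → hirpagas   [debuccalisation]
  hirpagas → hirpeges   [vowel merger]
  hirpeges (rule 3 does not apply)
  giving Vedora hirpeges.
Pasim: *sirpagas > sirpahas > sirfahas  (by intervocalic lenition, unconditioned shift)
Mobela: *sirpagas > sirpahas > serpahas  (by intervocalic lenition, vowel merger)
Only *sirpagas yields all of Vedora hirpeges, Pasim sirfahas, Mobela serpahas.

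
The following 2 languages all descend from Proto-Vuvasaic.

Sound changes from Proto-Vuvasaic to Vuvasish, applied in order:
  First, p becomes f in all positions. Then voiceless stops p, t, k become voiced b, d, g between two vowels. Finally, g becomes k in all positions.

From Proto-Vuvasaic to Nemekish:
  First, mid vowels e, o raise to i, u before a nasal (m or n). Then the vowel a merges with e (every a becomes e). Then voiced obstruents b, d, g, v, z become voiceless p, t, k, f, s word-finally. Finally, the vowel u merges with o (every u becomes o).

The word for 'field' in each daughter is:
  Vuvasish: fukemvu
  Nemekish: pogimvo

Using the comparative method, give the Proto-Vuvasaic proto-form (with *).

Position 1: Vuvasish has f, Nemekish has p. Taking the neighbouring segments as reconstructed: Vuvasish f could go back to *p or *f; Nemekish p can only go back to *p — the one source consistent with every daughter is *p.
Position 7: Vuvasish has u, Nemekish has o. Vuvasish preserves u here (none of its changes turn any other segment into u), so the proto-segment is *u.
Continuing position by position gives *pugemvu; check it forward:
Vuvasish: start from *pugemvu.
  rule 1 (unconditioned shift): pugemvu → fugemvu
  rule 2: no change — fugemvu
  rule 3 (unconditioned shift): fugemvu → fukemvu
  ⇒ Vuvasish fukemvu
Nemekish: *pugemvu > pugimvu > pogimvo  (by pre-nasal raising, vowel merger)
No other proto-form is consistent with every reflex, so the reconstruction is *pugemvu.

*pugemvu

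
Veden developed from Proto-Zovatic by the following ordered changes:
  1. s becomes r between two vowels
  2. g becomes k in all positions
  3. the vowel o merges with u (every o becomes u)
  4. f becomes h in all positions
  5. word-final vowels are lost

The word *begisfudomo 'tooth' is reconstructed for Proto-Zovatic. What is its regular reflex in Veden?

Veden: start from *begisfudomo.
  rule 1: no change — begisfudomo
  rule 2 (unconditioned shift): begisfudomo → bekisfudomo
  rule 3 (vowel merger): bekisfudomo → bekisfudumu
  rule 4 (unconditioned shift): bekisfudumu → bekishudumu
  rule 5 (apocope): bekishudumu → bekishudum
  ⇒ Veden bekishudum

bekishudum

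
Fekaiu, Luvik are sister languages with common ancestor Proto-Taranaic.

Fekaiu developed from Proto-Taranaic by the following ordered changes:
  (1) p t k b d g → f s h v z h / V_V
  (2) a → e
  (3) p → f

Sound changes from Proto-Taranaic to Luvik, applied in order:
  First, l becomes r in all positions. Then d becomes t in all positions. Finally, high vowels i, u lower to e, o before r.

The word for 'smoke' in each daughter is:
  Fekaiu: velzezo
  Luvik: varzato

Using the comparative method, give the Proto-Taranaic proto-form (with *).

Position 2: Fekaiu has e, Luvik has a. Luvik preserves a here (none of its changes turn any other segment into a), so the proto-segment is *a.
Position 3: Fekaiu has l, Luvik has r. Fekaiu preserves l here (none of its changes turn any other segment into l), so the proto-segment is *l.
Continuing position by position gives *valzado; check it forward:
Fekaiu: *valzado > valzazo > velzezo  (by intervocalic lenition, vowel merger)
Luvik: *valzado > varzado > varzato  (by unconditioned shift, unconditioned shift)
*valzado is the unique common source.

*valzado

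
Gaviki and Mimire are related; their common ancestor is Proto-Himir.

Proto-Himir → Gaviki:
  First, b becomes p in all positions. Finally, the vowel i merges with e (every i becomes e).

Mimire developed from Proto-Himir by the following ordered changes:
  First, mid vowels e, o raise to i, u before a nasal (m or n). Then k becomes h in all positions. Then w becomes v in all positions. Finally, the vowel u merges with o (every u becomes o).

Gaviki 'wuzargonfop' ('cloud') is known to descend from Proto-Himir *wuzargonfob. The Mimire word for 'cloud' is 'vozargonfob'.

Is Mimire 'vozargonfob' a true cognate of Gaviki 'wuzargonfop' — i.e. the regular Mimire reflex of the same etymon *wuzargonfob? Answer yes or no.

yes

Derive the expected Mimire reflex of *wuzargonfob:
Mimire: *wuzargonfob
  wuzargonfob → wuzargunfob   [pre-nasal raising]
  wuzargunfob (rule 2 does not apply)
  wuzargunfob → vuzargunfob   [unconditioned shift]
  vuzargunfob → vozargonfob   [vowel merger]
  giving Mimire vozargonfob.
Mimire 'vozargonfob' matches the regular reflex exactly, so the pair is cognate.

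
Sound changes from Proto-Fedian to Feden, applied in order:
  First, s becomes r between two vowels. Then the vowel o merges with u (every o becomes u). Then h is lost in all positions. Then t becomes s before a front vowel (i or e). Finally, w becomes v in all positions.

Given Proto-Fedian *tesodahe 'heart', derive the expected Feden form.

serudae

Feden: *tesodahe > terodahe > terudahe > terudae > serudae  (by rhotacism, vowel merger, h-loss, palatalisation)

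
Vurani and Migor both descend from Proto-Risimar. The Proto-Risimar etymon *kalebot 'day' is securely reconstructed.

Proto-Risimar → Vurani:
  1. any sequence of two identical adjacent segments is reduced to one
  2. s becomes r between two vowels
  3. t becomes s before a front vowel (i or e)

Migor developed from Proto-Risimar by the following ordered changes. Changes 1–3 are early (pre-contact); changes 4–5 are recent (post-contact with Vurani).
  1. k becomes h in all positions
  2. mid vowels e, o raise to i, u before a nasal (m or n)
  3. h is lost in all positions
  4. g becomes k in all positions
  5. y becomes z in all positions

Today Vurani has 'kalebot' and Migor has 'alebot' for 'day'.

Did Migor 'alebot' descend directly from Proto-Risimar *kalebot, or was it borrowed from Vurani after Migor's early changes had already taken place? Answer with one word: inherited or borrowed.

If inherited, *kalebot would pass through all of Migor's changes:
Migor: *kalebot > halebot > alebot  (by unconditioned shift, h-loss)
If borrowed from Vurani 'kalebot' after the early changes, it would undergo only the recent ones:
  rule 4 (unconditioned shift): no change (kalebot)
  rule 5 (unconditioned shift): no change (kalebot)
  ⇒ as a loan: kalebot
Migor 'alebot' matches the inherited outcome exactly, so it is an inherited cognate, not a loan.

inherited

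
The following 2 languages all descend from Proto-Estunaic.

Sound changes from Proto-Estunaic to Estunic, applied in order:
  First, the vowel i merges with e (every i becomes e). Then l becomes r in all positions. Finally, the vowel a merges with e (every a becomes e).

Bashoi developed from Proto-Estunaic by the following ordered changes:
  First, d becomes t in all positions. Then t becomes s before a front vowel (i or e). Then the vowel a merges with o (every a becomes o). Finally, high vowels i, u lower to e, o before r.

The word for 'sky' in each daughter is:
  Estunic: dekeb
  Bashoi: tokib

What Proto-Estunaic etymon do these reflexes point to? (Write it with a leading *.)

*dakib

Position 4: Estunic has e, Bashoi has i. Bashoi preserves i here (none of its changes turn any other segment into i), so the proto-segment is *i.
Position 2: Estunic has e, Bashoi has o. Taking the neighbouring segments as reconstructed: Estunic e could go back to *a or *e or *i; Bashoi o could go back to *a or *o — the one source consistent with every daughter is *a.
Verify the candidate proto-form against each daughter:
Estunic: *dakib > dakeb > dekeb  (by vowel merger, vowel merger)
Bashoi: *dakib > takib > tokib  (by unconditioned shift, vowel merger)
*dakib is the unique common source.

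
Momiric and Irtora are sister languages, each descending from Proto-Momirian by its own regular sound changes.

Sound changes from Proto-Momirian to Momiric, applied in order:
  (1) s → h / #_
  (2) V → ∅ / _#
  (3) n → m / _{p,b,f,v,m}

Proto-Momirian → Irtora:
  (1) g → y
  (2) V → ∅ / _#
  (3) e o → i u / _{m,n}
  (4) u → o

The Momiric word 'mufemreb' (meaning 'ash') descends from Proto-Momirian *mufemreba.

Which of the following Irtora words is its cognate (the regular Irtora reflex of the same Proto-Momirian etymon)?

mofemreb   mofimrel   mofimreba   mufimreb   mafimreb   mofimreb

Irtora: *mufemreba
  mufemreba (rule 1 does not apply)
  mufemreba → mufemreb   [apocope]
  mufemreb → mufimreb   [pre-nasal raising]
  mufimreb → mofimreb   [vowel merger]
  giving Irtora mofimreb.

mofimreb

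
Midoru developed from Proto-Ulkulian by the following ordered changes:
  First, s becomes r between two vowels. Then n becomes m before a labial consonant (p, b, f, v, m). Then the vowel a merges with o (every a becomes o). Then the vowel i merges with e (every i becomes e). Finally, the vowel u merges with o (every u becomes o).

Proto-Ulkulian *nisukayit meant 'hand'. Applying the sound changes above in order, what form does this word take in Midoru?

nerokoyet

Midoru: start from *nisukayit.
  rule 1 (rhotacism): nisukayit → nirukayit
  rule 2: no change — nirukayit
  rule 3 (vowel merger): nirukayit → nirukoyit
  rule 4 (vowel merger): nirukoyit → nerukoyet
  rule 5 (vowel merger): nerukoyet → nerokoyet
  ⇒ Midoru nerokoyet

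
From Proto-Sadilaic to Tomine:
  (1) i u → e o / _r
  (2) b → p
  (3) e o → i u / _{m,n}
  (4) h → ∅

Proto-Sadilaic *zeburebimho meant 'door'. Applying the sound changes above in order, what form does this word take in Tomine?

Tomine: *zeburebimho > zeborebimho > zeporepimho > zeporepimo  (by pre-rhotic lowering, unconditioned shift, h-loss)

zeporepimo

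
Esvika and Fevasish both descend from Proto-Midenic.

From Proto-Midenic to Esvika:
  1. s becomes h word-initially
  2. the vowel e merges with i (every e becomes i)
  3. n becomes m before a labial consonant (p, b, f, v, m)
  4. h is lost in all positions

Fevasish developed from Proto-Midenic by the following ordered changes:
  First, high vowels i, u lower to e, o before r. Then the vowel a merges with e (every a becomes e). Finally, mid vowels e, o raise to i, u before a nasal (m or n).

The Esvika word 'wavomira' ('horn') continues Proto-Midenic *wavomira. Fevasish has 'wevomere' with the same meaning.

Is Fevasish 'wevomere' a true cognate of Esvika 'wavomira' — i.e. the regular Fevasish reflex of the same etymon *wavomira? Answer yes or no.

Derive the expected Fevasish reflex of *wavomira:
Fevasish: *wavomira
  wavomira → wavomera   [pre-rhotic lowering]
  wavomera → wevomere   [vowel merger]
  wevomere → wevumere   [pre-nasal raising]
  giving Fevasish wevumere.
The regular Fevasish reflex would be 'wevumere', but the attested form is 'wevomere'. The correspondence is irregular, so they are not cognates (the Fevasish form has a different source).

no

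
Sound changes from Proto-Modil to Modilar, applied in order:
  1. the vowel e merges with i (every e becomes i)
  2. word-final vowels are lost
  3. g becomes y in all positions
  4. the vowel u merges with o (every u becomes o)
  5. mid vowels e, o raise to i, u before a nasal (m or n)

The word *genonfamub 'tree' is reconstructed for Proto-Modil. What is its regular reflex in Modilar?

Modilar: *genonfamub
  genonfamub → ginonfamub   [vowel merger]
  ginonfamub (rule 2 does not apply)
  ginonfamub → yinonfamub   [unconditioned shift]
  yinonfamub → yinonfamob   [vowel merger]
  yinonfamob → yinunfamob   [pre-nasal raising]
  giving Modilar yinunfamob.

yinunfamob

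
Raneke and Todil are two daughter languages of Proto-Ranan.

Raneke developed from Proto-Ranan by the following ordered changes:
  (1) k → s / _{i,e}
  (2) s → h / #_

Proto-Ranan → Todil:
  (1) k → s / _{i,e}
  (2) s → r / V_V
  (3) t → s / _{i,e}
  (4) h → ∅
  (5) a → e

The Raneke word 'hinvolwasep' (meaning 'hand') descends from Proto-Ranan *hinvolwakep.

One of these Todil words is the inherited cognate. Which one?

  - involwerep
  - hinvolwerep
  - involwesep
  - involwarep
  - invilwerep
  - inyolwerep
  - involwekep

Todil: *hinvolwakep > hinvolwasep > hinvolwarep > involwarep > involwerep  (by palatalisation, rhotacism, h-loss, vowel merger)
Among the options, 'involwerep' alone shows every Todil change applied in order.

involwerep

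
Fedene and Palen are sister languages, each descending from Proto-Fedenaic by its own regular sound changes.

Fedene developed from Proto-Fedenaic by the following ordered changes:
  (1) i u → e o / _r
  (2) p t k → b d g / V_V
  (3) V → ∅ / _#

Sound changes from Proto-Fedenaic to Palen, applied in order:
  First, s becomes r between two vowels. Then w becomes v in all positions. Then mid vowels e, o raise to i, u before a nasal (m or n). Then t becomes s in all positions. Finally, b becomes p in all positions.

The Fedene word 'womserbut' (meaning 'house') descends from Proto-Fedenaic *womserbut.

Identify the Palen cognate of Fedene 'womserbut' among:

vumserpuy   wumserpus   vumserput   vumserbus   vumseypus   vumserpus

vumserpus

Palen: *womserbut > vomserbut > vumserbut > vumserbus > vumserpus  (by unconditioned shift, pre-nasal raising, unconditioned shift, unconditioned shift)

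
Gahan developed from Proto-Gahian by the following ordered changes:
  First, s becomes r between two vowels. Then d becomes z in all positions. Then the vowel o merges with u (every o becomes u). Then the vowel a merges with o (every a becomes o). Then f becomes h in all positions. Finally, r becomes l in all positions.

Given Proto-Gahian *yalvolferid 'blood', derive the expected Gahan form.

Gahan: *yalvolferid
  yalvolferid (rule 1 does not apply)
  yalvolferid → yalvolferiz   [unconditioned shift]
  yalvolferiz → yalvulferiz   [vowel merger]
  yalvulferiz → yolvulferiz   [vowel merger]
  yolvulferiz → yolvulheriz   [unconditioned shift]
  yolvulheriz → yolvulheliz   [unconditioned shift]
  giving Gahan yolvulheliz.

yolvulheliz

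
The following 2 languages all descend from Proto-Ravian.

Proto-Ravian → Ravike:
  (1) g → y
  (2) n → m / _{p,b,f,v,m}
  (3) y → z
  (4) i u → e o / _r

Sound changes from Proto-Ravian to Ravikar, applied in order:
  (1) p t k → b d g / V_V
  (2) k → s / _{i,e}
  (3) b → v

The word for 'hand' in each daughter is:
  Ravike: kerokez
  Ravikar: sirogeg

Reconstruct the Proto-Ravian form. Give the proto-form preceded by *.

Position 1: Ravike has k, Ravikar has s. Ravike preserves k here (none of its changes turn any other segment into k), so the proto-segment is *k.
Position 7: Ravike has z, Ravikar has g. Taking the neighbouring segments as reconstructed: Ravike z could go back to *g or *z or *y; Ravikar g can only go back to *g — the one source consistent with every daughter is *g.
Verify the candidate proto-form against each daughter:
Ravike: *kirokeg
  kirokeg → kirokey   [unconditioned shift]
  kirokey (rule 2 does not apply)
  kirokey → kirokez   [unconditioned shift]
  kirokez → kerokez   [pre-rhotic lowering]
  giving Ravike kerokez.
Ravikar: *kirokeg > kirogeg > sirogeg  (by intervocalic voicing, palatalisation)
Only *kirokeg yields all of Ravike kerokez, Ravikar sirogeg.

*kirokeg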